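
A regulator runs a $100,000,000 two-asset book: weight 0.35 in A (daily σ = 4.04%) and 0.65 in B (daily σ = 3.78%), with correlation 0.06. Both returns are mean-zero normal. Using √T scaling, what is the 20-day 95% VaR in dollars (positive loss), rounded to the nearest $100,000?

$21,400,000

σ_p = √(0.35²·4.04² + 0.65²·3.78² + 2·0.06·0.35·0.65·4.04·3.78) = 2.907%.
σ_{20d} = 2.907% × √20 = 13.000%.
z(95%) = 1.645.
VaR = 1.645 × 13.000% = 21.385%; on $100,000,000 that is $21,385,000.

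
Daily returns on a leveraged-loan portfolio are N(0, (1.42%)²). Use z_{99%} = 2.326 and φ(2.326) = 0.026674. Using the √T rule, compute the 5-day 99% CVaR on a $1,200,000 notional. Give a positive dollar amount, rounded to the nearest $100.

σ_{5d} = 1.42% × √5 = 3.175%.
ES multiplier = φ(z)/(1−α) = 0.026674/0.01 = 2.667.
ES = 3.175% × 2.667 = 8.468%; on $1,200,000: $101,616.

$101,600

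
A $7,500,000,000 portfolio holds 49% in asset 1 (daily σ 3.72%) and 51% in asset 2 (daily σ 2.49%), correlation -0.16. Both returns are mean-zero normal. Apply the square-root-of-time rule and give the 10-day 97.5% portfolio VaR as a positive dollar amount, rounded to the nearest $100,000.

$952,000,000

σ_p = √(0.49²·3.72² + 0.51²·2.49² + 2·-0.16·0.49·0.51·3.72·2.49) = 2.048%.
σ_{10d} = 2.048% × √10 = 6.476%.
z(97.5%) = 1.960.
VaR = 1.960 × 6.476% = 12.693%; on $7,500,000,000 that is $951,975,000.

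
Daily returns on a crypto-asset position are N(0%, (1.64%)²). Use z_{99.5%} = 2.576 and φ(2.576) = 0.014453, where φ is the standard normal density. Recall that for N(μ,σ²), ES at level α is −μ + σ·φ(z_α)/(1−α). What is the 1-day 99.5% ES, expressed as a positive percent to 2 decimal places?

Tail multiplier: φ(z)/(1−α) = 0.014453 / 0.005 = 2.891.
ES = 1.64% × 2.891 = 4.741%.

4.74%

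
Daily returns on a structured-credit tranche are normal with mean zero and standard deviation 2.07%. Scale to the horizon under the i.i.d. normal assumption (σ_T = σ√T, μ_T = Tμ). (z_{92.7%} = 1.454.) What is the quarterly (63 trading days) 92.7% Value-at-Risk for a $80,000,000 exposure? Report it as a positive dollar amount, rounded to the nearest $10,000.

σ_{63d} = 2.07% × √63 = 16.430%.
VaR = 1.454 × 16.430% = 23.889%.
On $80,000,000: 0.23889 × $80,000,000 = $19,111,200.

$19,110,000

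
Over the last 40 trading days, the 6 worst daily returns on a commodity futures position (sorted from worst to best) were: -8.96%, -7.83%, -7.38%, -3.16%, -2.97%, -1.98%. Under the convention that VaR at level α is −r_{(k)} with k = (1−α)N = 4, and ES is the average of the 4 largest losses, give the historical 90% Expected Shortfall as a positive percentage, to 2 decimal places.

The 4 worst returns sum to -27.33%.
ES = −(-27.33%) / 4 = 6.8325% ≈ 6.83%.

6.83%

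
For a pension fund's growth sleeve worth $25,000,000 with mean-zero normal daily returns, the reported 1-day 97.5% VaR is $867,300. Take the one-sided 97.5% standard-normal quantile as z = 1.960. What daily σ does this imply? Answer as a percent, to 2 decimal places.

1.77%

VaR as a fraction: $867,300 / $25,000,000 = 3.469%.
σ = VaR / z = 3.469% / 1.960 = 1.770%.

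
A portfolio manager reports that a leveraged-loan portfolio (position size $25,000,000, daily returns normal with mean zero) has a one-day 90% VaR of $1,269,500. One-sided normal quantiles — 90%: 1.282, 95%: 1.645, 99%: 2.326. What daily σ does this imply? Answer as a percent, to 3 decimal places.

3.961%

VaR as a fraction: $1,269,500 / $25,000,000 = 5.078%.
σ = VaR / z = 5.078% / 1.282 = 3.961%.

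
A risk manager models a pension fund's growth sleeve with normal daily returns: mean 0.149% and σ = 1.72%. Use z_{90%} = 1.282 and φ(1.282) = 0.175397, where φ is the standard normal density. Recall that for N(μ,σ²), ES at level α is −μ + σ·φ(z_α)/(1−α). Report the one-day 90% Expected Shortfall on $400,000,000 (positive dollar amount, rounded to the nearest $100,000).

Tail multiplier: φ(z)/(1−α) = 0.175397 / 0.1 = 1.754.
ES = −(0.149%) + 1.72% × 1.754 = 2.868%.
On $400,000,000: 0.02868 × $400,000,000 = $11,472,000.

$11,500,000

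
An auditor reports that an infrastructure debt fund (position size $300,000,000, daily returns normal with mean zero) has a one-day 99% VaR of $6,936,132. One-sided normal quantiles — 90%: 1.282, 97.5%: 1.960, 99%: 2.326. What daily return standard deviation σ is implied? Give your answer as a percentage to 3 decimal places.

0.994%

VaR as a fraction: $6,936,132 / $300,000,000 = 2.312%.
σ = VaR / z = 2.312% / 2.326 = 0.994%.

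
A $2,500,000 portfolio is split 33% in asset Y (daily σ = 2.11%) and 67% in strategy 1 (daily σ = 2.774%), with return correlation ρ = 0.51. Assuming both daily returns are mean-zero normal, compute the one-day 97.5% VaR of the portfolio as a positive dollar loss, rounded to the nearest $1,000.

$112,000

σ_p² = 0.33²·2.11² + 0.67²·2.774² + 2·0.51·0.33·0.67·2.11·2.774 = 5.2592 (%²).
σ_p = √5.2592 = 2.293%.
At 97.5%, z = 1.960.
VaR = 1.960 × 2.293% = 4.494%; on $2,500,000 that is $112,350.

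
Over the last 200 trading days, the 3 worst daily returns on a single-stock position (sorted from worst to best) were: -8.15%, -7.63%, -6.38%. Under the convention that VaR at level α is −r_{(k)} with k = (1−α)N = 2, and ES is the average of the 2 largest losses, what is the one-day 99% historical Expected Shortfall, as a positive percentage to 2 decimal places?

The 2 worst returns sum to -15.78%.
ES = −(-15.78%) / 2 = 7.89%.

7.89%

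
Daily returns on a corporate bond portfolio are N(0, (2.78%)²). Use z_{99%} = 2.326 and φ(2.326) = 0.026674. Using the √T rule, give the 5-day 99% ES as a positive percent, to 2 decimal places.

16.58%

σ_{5d} = 2.78% × √5 = 6.216%.
ES multiplier = φ(z)/(1−α) = 0.026674/0.01 = 2.667.
ES = 6.216% × 2.667 = 16.578%.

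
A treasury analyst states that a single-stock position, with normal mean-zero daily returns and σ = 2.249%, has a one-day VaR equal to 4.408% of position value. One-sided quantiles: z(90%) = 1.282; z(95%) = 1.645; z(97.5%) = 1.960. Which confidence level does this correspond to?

97.5%

Implied z = VaR/σ = 4.408 / 2.249 = 1.960.
This matches z(97.5%) = 1.960.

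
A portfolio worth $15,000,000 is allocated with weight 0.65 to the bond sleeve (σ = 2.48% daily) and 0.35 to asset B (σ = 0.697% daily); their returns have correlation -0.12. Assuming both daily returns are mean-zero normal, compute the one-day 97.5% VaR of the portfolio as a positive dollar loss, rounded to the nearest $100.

$470,700

σ_p² = 0.65²·2.48² + 0.35²·0.697² + 2·-0.12·0.65·0.35·2.48·0.697 = 2.5637 (%²).
σ_p = √2.5637 = 1.601%.
At 97.5%, z = 1.960.
VaR = 1.960 × 1.601% = 3.138%; on $15,000,000 that is $470,700.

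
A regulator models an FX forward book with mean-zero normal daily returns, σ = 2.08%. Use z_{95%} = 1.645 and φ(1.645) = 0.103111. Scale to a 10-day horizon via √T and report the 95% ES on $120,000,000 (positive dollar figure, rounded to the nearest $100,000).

$16,300,000

σ_{10d} = 2.08% × √10 = 6.578%.
ES multiplier = φ(z)/(1−α) = 0.103111/0.05 = 2.062.
ES = 6.578% × 2.062 = 13.564%; on $120,000,000: $16,276,800.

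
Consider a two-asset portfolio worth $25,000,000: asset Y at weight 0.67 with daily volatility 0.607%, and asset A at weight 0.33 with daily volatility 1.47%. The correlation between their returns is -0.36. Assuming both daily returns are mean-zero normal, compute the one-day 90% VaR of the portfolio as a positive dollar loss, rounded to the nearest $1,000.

σ_p² = 0.67²·0.607² + 0.33²·1.47² + 2·-0.36·0.67·0.33·0.607·1.47 = 0.2587 (%²).
σ_p = √0.2587 = 0.509%.
At 90%, z = 1.282.
VaR = 1.282 × 0.509% = 0.653%; on $25,000,000 that is $163,250.

$163,000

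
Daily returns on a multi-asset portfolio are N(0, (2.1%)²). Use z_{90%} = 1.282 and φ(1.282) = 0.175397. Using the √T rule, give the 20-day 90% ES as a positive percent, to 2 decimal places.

16.47%

σ_{20d} = 2.1% × √20 = 9.391%.
ES multiplier = φ(z)/(1−α) = 0.175397/0.1 = 1.754.
ES = 9.391% × 1.754 = 16.472%.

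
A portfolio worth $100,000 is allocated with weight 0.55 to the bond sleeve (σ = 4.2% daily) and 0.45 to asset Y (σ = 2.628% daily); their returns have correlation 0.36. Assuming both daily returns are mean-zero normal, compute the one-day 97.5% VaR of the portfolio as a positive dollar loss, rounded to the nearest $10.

σ_p² = 0.55²·4.2² + 0.45²·2.628² + 2·0.36·0.55·0.45·4.2·2.628 = 8.7015 (%²).
σ_p = √8.7015 = 2.950%.
At 97.5%, z = 1.960.
VaR = 1.960 × 2.950% = 5.782%; on $100,000 that is $5,782.

$5,780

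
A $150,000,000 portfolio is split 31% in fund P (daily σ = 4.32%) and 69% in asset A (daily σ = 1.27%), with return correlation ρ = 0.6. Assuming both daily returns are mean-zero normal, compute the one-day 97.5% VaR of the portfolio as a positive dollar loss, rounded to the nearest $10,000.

$5,860,000

σ_p² = 0.31²·4.32² + 0.69²·1.27² + 2·0.6·0.31·0.69·4.32·1.27 = 3.9696 (%²).
σ_p = √3.9696 = 1.992%.
At 97.5%, z = 1.960.
VaR = 1.960 × 1.992% = 3.904%; on $150,000,000 that is $5,856,000.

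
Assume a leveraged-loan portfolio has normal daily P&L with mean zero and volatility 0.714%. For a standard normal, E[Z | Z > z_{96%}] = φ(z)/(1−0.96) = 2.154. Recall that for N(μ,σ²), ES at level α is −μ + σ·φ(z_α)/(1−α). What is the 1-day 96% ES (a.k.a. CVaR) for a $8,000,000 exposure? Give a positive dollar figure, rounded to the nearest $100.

ES = 0.714% × 2.154 = 1.538%.
On $8,000,000: 0.01538 × $8,000,000 = $123,040.

$123,000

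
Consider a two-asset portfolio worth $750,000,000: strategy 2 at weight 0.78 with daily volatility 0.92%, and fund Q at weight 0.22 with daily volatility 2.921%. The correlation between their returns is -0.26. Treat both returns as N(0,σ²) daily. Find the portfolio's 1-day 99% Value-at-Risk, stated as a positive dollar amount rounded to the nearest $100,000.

$14,500,000

σ_p² = 0.78²·0.92² + 0.22²·2.921² + 2·-0.26·0.78·0.22·0.92·2.921 = 0.6881 (%²).
σ_p = √0.6881 = 0.830%.
At 99%, z = 2.326.
VaR = 2.326 × 0.830% = 1.931%; on $750,000,000 that is $14,482,500.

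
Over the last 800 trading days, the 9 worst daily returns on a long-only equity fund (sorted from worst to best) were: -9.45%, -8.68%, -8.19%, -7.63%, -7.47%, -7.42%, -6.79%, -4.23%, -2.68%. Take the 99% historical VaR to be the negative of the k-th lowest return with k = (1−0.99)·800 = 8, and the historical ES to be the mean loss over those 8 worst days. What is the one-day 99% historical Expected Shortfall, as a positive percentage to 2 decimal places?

The 8 worst returns sum to -59.86%.
ES = −(-59.86%) / 8 = 7.4825% ≈ 7.48%.

7.48%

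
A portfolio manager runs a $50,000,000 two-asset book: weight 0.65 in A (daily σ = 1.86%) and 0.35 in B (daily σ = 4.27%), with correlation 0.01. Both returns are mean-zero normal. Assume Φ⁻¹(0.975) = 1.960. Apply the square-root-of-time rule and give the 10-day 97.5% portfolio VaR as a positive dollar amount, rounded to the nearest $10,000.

$5,990,000

σ_p = √(0.65²·1.86² + 0.35²·4.27² + 2·0.01·0.65·0.35·1.86·4.27) = 1.932%.
σ_{10d} = 1.932% × √10 = 6.110%.
VaR = 1.960 × 6.110% = 11.976%; on $50,000,000 that is $5,988,000.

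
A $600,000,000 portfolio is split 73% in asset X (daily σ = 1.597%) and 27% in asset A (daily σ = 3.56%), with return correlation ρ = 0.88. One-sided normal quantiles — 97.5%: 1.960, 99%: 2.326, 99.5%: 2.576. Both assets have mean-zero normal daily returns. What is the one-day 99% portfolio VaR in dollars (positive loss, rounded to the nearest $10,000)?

σ_p² = 0.73²·1.597² + 0.27²·3.56² + 2·0.88·0.73·0.27·1.597·3.56 = 4.2552 (%²).
σ_p = √4.2552 = 2.063%.
VaR = 2.326 × 2.063% = 4.799%; on $600,000,000 that is $28,794,000.

$28,790,000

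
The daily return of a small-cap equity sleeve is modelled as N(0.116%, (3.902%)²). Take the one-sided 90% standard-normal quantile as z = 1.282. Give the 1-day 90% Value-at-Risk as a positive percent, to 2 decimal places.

4.89%

VaR = −μ + z·σ = −(0.116%) + 1.282 × 3.902% = 4.886%.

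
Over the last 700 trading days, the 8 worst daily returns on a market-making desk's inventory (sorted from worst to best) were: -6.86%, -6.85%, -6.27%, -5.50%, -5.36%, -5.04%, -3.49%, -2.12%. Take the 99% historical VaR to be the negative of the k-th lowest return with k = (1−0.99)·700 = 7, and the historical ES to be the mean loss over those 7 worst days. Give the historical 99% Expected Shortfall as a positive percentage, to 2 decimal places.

The 7 worst returns sum to -39.37%.
ES = −(-39.37%) / 7 = 5.6242…% ≈ 5.62%.

5.62%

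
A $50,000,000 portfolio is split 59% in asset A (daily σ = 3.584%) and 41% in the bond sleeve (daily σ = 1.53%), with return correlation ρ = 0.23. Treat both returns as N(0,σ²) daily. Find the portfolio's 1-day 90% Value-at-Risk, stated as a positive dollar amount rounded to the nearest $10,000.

$1,500,000

σ_p² = 0.59²·3.584² + 0.41²·1.53² + 2·0.23·0.59·0.41·3.584·1.53 = 5.4750 (%²).
σ_p = √5.4750 = 2.340%.
At 90%, z = 1.282.
VaR = 1.282 × 2.340% = 3.000%; on $50,000,000 that is $1,500,000.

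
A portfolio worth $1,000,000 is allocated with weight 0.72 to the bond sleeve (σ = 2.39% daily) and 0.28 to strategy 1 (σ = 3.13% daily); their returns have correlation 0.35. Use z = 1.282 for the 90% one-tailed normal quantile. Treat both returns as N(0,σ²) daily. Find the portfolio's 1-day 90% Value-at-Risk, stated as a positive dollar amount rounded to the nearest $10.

σ_p² = 0.72²·2.39² + 0.28²·3.13² + 2·0.35·0.72·0.28·2.39·3.13 = 4.7849 (%²).
σ_p = √4.7849 = 2.187%.
VaR = 1.282 × 2.187% = 2.804%; on $1,000,000 that is $28,040.

$28,040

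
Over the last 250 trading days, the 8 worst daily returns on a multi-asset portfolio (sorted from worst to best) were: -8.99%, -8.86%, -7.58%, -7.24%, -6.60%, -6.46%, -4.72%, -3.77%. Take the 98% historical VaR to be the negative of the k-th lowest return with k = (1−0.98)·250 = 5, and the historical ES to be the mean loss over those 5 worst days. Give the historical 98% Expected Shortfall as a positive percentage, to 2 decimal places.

7.85%

The 5 worst returns sum to -39.27%.
ES = −(-39.27%) / 5 = 7.854% ≈ 7.85%.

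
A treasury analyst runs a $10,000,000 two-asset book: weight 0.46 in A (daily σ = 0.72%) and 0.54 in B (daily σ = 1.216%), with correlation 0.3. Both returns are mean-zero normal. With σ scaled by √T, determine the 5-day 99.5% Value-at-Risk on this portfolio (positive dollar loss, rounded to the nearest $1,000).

σ_p = √(0.46²·0.72² + 0.54²·1.216² + 2·0.3·0.46·0.54·0.72·1.216) = 0.819%.
σ_{5d} = 0.819% × √5 = 1.831%.
z(99.5%) = 2.576.
VaR = 2.576 × 1.831% = 4.717%; on $10,000,000 that is $471,700.

$472,000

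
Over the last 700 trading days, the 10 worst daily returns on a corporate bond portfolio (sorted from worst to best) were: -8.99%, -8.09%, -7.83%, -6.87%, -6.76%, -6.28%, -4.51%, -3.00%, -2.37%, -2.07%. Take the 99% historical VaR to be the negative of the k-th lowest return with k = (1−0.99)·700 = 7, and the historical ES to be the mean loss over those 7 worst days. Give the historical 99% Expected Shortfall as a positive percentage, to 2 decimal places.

7.05%

The 7 worst returns sum to -49.33%.
ES = −(-49.33%) / 7 = 7.0471…% ≈ 7.05%.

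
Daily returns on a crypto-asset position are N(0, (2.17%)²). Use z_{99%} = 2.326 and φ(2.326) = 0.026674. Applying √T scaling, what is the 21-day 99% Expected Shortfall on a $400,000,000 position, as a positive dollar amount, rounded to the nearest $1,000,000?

$106,000,000

σ_{21d} = 2.17% × √21 = 9.944%.
ES multiplier = φ(z)/(1−α) = 0.026674/0.01 = 2.667.
ES = 9.944% × 2.667 = 26.521%; on $400,000,000: $106,084,000.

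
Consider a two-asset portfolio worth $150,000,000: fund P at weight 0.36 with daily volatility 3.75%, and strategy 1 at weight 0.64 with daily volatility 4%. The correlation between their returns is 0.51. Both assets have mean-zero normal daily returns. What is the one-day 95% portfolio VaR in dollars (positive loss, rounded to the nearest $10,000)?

$8,510,000

σ_p² = 0.36²·3.75² + 0.64²·4² + 2·0.51·0.36·0.64·3.75·4 = 11.9012 (%²).
σ_p = √11.9012 = 3.450%.
At 95%, z = 1.645.
VaR = 1.645 × 3.450% = 5.675%; on $150,000,000 that is $8,512,500.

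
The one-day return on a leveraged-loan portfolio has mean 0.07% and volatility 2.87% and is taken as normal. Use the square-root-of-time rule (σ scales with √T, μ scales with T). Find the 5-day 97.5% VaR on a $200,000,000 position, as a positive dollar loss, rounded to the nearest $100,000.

$24,500,000

At 97.5%, z = 1.960.
σ_{5d} = 2.87% × √5 = 6.418%; μ_{5d} = 5 × 0.07% = 0.350%.
VaR = −(0.350%) + 1.960 × 6.418% = 12.229%.
On $200,000,000: 0.12229 × $200,000,000 = $24,458,000.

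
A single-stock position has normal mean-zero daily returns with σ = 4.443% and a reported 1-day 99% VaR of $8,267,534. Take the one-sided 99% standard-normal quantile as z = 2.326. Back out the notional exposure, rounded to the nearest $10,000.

VaR as a fraction of value: z·σ = 2.326 × 4.443% = 10.3344%.
Position = $8,267,534 / 0.103344 = $79,999,996.

$80,000,000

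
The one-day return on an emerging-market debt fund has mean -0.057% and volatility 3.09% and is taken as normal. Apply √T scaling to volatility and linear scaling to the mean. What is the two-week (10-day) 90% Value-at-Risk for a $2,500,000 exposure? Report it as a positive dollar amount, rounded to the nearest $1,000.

$327,000

At 90%, z = 1.282.
σ_{10d} = 3.09% × √10 = 9.771%; μ_{10d} = 10 × -0.057% = -0.570%.
VaR = −(-0.570%) + 1.282 × 9.771% = 13.096%.
On $2,500,000: 0.13096 × $2,500,000 = $327,400.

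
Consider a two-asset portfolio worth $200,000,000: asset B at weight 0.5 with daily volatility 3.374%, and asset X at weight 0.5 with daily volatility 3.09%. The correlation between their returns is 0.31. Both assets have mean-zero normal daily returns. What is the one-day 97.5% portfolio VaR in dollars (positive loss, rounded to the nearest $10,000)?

σ_p² = 0.5²·3.374² + 0.5²·3.09² + 2·0.31·0.5·0.5·3.374·3.09 = 6.8490 (%²).
σ_p = √6.8490 = 2.617%.
At 97.5%, z = 1.960.
VaR = 1.960 × 2.617% = 5.129%; on $200,000,000 that is $10,258,000.

$10,260,000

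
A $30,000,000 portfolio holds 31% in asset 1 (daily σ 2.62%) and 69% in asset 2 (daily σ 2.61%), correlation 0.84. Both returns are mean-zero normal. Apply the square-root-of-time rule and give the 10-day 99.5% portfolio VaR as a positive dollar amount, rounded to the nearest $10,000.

σ_p = √(0.31²·2.62² + 0.69²·2.61² + 2·0.84·0.31·0.69·2.62·2.61) = 2.522%.
σ_{10d} = 2.522% × √10 = 7.975%.
z(99.5%) = 2.576.
VaR = 2.576 × 7.975% = 20.544%; on $30,000,000 that is $6,163,200.

$6,160,000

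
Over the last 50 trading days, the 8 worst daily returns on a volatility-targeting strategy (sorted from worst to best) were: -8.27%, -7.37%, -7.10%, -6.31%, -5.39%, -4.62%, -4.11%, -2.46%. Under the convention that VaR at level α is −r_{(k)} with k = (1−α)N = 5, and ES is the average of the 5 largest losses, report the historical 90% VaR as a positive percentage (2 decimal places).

5.39%

k = 5; the 5th lowest return is -5.39%, so VaR = 5.39%.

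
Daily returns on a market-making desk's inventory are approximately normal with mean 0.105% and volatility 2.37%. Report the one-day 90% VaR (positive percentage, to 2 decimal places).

At 90% one-sided, z = 1.282.
VaR = −μ + z·σ = −(0.105%) + 1.282 × 2.37% = 2.933%.

2.93%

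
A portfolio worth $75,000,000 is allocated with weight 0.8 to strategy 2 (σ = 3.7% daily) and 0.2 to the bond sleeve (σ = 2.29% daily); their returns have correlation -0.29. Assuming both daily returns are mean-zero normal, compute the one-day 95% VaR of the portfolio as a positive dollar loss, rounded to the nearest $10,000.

$3,530,000

σ_p² = 0.8²·3.7² + 0.2²·2.29² + 2·-0.29·0.8·0.2·3.7·2.29 = 8.1851 (%²).
σ_p = √8.1851 = 2.861%.
At 95%, z = 1.645.
VaR = 1.645 × 2.861% = 4.706%; on $75,000,000 that is $3,529,500.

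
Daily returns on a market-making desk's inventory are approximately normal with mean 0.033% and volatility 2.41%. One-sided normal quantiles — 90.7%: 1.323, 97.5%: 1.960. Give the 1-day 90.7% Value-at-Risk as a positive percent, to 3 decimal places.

3.155%

VaR = −μ + z·σ = −(0.033%) + 1.323 × 2.41% = 3.155%.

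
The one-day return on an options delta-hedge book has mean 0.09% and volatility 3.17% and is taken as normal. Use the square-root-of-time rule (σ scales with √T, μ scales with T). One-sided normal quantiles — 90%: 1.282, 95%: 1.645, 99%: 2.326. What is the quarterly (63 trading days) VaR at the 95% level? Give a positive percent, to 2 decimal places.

35.72%

σ_{63d} = 3.17% × √63 = 25.161%; μ_{63d} = 63 × 0.09% = 5.670%.
VaR = −(5.670%) + 1.645 × 25.161% = 35.720%.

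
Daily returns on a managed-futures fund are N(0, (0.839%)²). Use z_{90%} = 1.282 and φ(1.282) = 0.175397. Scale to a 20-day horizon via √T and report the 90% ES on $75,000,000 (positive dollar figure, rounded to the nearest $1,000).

$4,936,000

σ_{20d} = 0.839% × √20 = 3.752%.
ES multiplier = φ(z)/(1−α) = 0.175397/0.1 = 1.754.
ES = 3.752% × 1.754 = 6.581%; on $75,000,000: $4,935,750.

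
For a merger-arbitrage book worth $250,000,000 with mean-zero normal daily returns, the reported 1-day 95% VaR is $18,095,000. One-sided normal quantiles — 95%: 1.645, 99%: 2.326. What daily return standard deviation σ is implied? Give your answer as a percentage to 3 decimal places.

4.400%

VaR as a fraction: $18,095,000 / $250,000,000 = 7.238%.
σ = VaR / z = 7.238% / 1.645 = 4.400%.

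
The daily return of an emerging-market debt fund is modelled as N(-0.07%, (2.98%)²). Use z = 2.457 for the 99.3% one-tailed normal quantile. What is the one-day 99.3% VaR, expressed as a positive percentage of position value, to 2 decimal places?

VaR = −μ + z·σ = −(-0.07%) + 2.457 × 2.98% = 7.392%.

7.39%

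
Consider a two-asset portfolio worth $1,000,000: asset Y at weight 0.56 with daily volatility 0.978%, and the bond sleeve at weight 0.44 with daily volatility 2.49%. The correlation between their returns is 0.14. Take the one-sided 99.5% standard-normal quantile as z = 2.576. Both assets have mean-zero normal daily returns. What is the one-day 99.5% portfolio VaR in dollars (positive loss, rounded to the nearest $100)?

$33,300

σ_p² = 0.56²·0.978² + 0.44²·2.49² + 2·0.14·0.56·0.44·0.978·2.49 = 1.6683 (%²).
σ_p = √1.6683 = 1.292%.
VaR = 2.576 × 1.292% = 3.328%; on $1,000,000 that is $33,280.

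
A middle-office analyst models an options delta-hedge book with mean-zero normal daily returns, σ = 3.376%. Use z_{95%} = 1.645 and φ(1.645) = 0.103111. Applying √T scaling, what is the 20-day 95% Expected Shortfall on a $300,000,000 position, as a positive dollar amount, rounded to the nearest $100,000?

σ_{20d} = 3.376% × √20 = 15.098%.
ES multiplier = φ(z)/(1−α) = 0.103111/0.05 = 2.062.
ES = 15.098% × 2.062 = 31.132%; on $300,000,000: $93,396,000.

$93,400,000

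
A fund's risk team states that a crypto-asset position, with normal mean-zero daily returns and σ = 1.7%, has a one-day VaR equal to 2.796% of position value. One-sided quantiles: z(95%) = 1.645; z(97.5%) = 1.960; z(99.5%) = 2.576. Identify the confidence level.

Implied z = VaR/σ = 2.796 / 1.7 = 1.645.
This matches z(95%) = 1.645.

95%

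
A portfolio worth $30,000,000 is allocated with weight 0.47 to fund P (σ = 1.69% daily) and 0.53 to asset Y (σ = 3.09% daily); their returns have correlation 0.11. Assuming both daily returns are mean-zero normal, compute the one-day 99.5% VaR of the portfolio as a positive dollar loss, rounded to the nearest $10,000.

$1,470,000

σ_p² = 0.47²·1.69² + 0.53²·3.09² + 2·0.11·0.47·0.53·1.69·3.09 = 3.5992 (%²).
σ_p = √3.5992 = 1.897%.
At 99.5%, z = 2.576.
VaR = 2.576 × 1.897% = 4.887%; on $30,000,000 that is $1,466,100.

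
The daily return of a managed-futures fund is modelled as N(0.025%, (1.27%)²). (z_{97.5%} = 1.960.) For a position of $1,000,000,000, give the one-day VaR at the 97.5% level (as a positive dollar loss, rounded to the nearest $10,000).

$24,640,000

VaR = −μ + z·σ = −(0.025%) + 1.960 × 1.27% = 2.464%.
On $1,000,000,000: 0.02464 × $1,000,000,000 = $24,640,000.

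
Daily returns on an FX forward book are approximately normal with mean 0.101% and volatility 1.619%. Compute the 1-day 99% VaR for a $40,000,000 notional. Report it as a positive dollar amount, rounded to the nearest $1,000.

At 99% one-sided, z = 2.326.
VaR = −μ + z·σ = −(0.101%) + 2.326 × 1.619% = 3.665%.
On $40,000,000: 0.03665 × $40,000,000 = $1,466,000.

$1,466,000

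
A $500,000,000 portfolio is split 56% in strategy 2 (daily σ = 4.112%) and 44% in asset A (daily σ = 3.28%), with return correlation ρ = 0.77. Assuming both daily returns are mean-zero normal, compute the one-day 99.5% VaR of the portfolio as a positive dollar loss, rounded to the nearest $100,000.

σ_p² = 0.56²·4.112² + 0.44²·3.28² + 2·0.77·0.56·0.44·4.112·3.28 = 12.5032 (%²).
σ_p = √12.5032 = 3.536%.
At 99.5%, z = 2.576.
VaR = 2.576 × 3.536% = 9.109%; on $500,000,000 that is $45,545,000.

$45,500,000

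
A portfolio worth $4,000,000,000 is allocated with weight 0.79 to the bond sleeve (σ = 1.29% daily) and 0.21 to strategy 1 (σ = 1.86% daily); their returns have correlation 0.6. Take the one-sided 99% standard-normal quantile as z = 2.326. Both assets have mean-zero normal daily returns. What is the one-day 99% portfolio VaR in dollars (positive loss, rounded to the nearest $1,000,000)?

σ_p² = 0.79²·1.29² + 0.21²·1.86² + 2·0.6·0.79·0.21·1.29·1.86 = 1.6688 (%²).
σ_p = √1.6688 = 1.292%.
VaR = 2.326 × 1.292% = 3.005%; on $4,000,000,000 that is $120,200,000.

$120,000,000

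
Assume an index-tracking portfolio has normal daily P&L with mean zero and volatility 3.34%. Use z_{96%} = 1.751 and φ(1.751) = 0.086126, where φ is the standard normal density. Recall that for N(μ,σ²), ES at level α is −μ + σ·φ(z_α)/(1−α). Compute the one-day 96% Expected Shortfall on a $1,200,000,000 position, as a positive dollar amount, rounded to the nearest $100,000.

$86,300,000

Tail multiplier: φ(z)/(1−α) = 0.086126 / 0.04 = 2.153.
ES = 3.34% × 2.153 = 7.191%.
On $1,200,000,000: 0.07191 × $1,200,000,000 = $86,292,000.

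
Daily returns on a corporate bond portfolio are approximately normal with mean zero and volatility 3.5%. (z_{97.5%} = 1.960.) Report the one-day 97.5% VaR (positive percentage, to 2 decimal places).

6.86%

VaR = z·σ = 1.960 × 3.5% = 6.860%.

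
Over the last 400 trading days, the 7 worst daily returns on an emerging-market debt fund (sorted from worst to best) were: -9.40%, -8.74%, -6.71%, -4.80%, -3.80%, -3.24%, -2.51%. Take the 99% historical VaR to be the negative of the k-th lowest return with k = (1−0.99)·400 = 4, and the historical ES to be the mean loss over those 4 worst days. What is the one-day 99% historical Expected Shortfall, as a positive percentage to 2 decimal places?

The 4 worst returns sum to -29.65%.
ES = −(-29.65%) / 4 = 7.4125% ≈ 7.41%.

7.41%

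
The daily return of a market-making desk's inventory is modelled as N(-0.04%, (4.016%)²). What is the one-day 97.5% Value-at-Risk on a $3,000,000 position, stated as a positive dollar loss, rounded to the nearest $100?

$237,300

At 97.5% one-sided, z = 1.960.
VaR = −μ + z·σ = −(-0.04%) + 1.960 × 4.016% = 7.911%.
On $3,000,000: 0.07911 × $3,000,000 = $237,330.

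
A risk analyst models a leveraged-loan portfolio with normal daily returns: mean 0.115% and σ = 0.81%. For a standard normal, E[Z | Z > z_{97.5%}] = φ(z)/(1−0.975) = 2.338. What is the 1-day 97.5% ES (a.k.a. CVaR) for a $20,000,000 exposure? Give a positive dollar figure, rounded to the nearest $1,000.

$356,000

ES = −(0.115%) + 0.81% × 2.338 = 1.779%.
On $20,000,000: 0.01779 × $20,000,000 = $355,800.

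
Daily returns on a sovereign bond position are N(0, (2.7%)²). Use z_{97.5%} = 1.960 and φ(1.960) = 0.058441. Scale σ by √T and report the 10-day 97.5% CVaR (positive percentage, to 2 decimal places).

σ_{10d} = 2.7% × √10 = 8.538%.
ES multiplier = φ(z)/(1−α) = 0.058441/0.025 = 2.338.
ES = 8.538% × 2.338 = 19.962%.

19.96%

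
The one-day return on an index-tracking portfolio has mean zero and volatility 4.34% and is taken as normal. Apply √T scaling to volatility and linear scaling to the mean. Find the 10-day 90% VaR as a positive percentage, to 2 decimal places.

At 90%, z = 1.282.
σ_{10d} = 4.34% × √10 = 13.724%.
VaR = 1.282 × 13.724% = 17.594%.

17.59%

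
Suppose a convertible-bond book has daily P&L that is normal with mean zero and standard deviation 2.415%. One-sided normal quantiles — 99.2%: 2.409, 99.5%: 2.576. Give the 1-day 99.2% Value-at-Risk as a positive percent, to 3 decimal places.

VaR = z·σ = 2.409 × 2.415% = 5.818%.

5.818%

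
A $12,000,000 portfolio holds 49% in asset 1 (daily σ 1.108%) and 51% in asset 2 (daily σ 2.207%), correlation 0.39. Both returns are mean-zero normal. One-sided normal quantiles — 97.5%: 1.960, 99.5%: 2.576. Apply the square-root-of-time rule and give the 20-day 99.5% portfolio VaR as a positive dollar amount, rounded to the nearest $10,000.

$1,970,000

σ_p = √(0.49²·1.108² + 0.51²·2.207² + 2·0.39·0.49·0.51·1.108·2.207) = 1.428%.
σ_{20d} = 1.428% × √20 = 6.386%.
VaR = 2.576 × 6.386% = 16.450%; on $12,000,000 that is $1,974,000.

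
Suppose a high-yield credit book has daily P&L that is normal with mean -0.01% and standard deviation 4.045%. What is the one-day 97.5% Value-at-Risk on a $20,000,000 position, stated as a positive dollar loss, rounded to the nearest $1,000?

$1,588,000

At 97.5% one-sided, z = 1.960.
VaR = −μ + z·σ = −(-0.01%) + 1.960 × 4.045% = 7.938%.
On $20,000,000: 0.07938 × $20,000,000 = $1,587,600.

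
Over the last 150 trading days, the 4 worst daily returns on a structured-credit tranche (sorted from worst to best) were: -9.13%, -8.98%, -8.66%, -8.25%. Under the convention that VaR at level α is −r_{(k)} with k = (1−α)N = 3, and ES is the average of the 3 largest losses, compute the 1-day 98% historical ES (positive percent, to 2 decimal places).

The 3 worst returns sum to -26.77%.
ES = −(-26.77%) / 3 = 8.9233…% ≈ 8.92%.

8.92%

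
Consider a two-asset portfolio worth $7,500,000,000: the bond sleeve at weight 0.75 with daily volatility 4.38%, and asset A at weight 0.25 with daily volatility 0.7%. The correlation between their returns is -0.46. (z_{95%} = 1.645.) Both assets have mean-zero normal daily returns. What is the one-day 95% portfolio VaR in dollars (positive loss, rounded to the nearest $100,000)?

$395,800,000

σ_p² = 0.75²·4.38² + 0.25²·0.7² + 2·-0.46·0.75·0.25·4.38·0.7 = 10.2930 (%²).
σ_p = √10.2930 = 3.208%.
VaR = 1.645 × 3.208% = 5.277%; on $7,500,000,000 that is $395,775,000.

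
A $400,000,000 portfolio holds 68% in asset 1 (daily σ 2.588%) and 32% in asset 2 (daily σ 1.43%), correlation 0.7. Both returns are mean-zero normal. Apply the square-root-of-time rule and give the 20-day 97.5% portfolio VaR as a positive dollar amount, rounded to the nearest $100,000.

σ_p = √(0.68²·2.588² + 0.32²·1.43² + 2·0.7·0.68·0.32·2.588·1.43) = 2.106%.
σ_{20d} = 2.106% × √20 = 9.418%.
z(97.5%) = 1.960.
VaR = 1.960 × 9.418% = 18.459%; on $400,000,000 that is $73,836,000.

$73,800,000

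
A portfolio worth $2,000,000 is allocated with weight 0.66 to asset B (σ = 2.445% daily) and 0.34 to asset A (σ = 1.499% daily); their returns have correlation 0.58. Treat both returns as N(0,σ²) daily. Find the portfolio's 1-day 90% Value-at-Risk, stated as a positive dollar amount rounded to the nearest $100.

$50,100

σ_p² = 0.66²·2.445² + 0.34²·1.499² + 2·0.58·0.66·0.34·2.445·1.499 = 3.8178 (%²).
σ_p = √3.8178 = 1.954%.
At 90%, z = 1.282.
VaR = 1.282 × 1.954% = 2.505%; on $2,000,000 that is $50,100.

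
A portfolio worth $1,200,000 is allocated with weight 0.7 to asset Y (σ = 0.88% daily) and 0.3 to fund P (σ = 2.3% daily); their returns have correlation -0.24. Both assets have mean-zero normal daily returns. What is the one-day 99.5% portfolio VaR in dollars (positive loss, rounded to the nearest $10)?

$24,950

σ_p² = 0.7²·0.88² + 0.3²·2.3² + 2·-0.24·0.7·0.3·0.88·2.3 = 0.6515 (%²).
σ_p = √0.6515 = 0.807%.
At 99.5%, z = 2.576.
VaR = 2.576 × 0.807% = 2.079%; on $1,200,000 that is $24,948.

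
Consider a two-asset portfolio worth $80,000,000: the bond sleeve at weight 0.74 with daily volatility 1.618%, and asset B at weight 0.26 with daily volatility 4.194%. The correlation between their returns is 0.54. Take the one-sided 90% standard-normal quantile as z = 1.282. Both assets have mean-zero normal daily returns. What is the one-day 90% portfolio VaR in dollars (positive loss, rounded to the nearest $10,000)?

σ_p² = 0.74²·1.618² + 0.26²·4.194² + 2·0.54·0.74·0.26·1.618·4.194 = 4.0327 (%²).
σ_p = √4.0327 = 2.008%.
VaR = 1.282 × 2.008% = 2.574%; on $80,000,000 that is $2,059,200.

$2,060,000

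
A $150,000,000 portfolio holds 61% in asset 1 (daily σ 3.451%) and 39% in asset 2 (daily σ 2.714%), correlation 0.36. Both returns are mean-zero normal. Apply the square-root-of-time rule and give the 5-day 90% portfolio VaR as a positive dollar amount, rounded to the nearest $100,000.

$11,500,000

σ_p = √(0.61²·3.451² + 0.39²·2.714² + 2·0.36·0.61·0.39·3.451·2.714) = 2.675%.
σ_{5d} = 2.675% × √5 = 5.981%.
z(90%) = 1.282.
VaR = 1.282 × 5.981% = 7.668%; on $150,000,000 that is $11,502,000.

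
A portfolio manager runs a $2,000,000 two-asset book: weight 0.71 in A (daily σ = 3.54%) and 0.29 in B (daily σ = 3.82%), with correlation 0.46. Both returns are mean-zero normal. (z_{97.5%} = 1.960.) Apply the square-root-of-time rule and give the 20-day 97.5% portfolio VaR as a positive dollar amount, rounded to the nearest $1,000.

$557,000

σ_p = √(0.71²·3.54² + 0.29²·3.82² + 2·0.46·0.71·0.29·3.54·3.82) = 3.179%.
σ_{20d} = 3.179% × √20 = 14.217%.
VaR = 1.960 × 14.217% = 27.865%; on $2,000,000 that is $557,300.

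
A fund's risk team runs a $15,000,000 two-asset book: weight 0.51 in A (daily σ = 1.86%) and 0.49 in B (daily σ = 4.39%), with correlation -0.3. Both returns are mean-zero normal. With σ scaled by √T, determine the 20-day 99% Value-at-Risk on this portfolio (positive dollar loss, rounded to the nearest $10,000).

σ_p = √(0.51²·1.86² + 0.49²·4.39² + 2·-0.3·0.51·0.49·1.86·4.39) = 2.074%.
σ_{20d} = 2.074% × √20 = 9.275%.
z(99%) = 2.326.
VaR = 2.326 × 9.275% = 21.574%; on $15,000,000 that is $3,236,100.

$3,240,000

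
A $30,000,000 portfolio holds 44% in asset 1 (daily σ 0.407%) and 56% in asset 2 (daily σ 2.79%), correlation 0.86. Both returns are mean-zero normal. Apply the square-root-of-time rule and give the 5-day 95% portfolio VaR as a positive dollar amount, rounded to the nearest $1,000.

σ_p = √(0.44²·0.407² + 0.56²·2.79² + 2·0.86·0.44·0.56·0.407·2.79) = 1.719%.
σ_{5d} = 1.719% × √5 = 3.844%.
z(95%) = 1.645.
VaR = 1.645 × 3.844% = 6.323%; on $30,000,000 that is $1,896,900.

$1,897,000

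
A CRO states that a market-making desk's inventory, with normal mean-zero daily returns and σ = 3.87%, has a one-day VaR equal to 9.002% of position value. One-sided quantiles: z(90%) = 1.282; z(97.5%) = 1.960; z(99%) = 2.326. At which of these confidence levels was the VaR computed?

Implied z = VaR/σ = 9.002 / 3.87 = 2.326.
This matches z(99%) = 2.326.

99%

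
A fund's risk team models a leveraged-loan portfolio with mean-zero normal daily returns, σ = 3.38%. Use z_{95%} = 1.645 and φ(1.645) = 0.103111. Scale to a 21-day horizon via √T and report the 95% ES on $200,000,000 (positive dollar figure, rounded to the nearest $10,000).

$63,880,000

σ_{21d} = 3.38% × √21 = 15.489%.
ES multiplier = φ(z)/(1−α) = 0.103111/0.05 = 2.062.
ES = 15.489% × 2.062 = 31.938%; on $200,000,000: $63,876,000.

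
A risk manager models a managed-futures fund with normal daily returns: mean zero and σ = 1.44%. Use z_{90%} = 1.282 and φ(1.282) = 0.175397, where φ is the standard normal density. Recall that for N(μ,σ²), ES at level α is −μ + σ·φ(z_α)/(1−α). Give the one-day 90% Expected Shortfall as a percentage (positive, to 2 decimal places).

Tail multiplier: φ(z)/(1−α) = 0.175397 / 0.1 = 1.754.
ES = 1.44% × 1.754 = 2.526%.

2.53%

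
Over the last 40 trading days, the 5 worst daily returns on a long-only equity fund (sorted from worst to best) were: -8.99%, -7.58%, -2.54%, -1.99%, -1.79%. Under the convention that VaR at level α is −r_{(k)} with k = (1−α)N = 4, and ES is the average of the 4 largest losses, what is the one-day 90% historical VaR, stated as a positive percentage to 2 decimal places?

k = 4; the 4th lowest return is -1.99%, so VaR = 1.99%.

1.99%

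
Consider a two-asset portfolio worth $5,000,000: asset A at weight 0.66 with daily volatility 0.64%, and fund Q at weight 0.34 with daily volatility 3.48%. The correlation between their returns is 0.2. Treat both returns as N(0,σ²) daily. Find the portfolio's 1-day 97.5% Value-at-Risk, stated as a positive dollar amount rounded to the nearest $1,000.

$131,000

σ_p² = 0.66²·0.64² + 0.34²·3.48² + 2·0.2·0.66·0.34·0.64·3.48 = 1.7783 (%²).
σ_p = √1.7783 = 1.334%.
At 97.5%, z = 1.960.
VaR = 1.960 × 1.334% = 2.615%; on $5,000,000 that is $130,750.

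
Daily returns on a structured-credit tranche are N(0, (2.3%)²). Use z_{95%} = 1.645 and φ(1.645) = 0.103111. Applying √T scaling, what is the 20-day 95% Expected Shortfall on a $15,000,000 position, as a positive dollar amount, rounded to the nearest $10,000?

σ_{20d} = 2.3% × √20 = 10.286%.
ES multiplier = φ(z)/(1−α) = 0.103111/0.05 = 2.062.
ES = 10.286% × 2.062 = 21.210%; on $15,000,000: $3,181,500.

$3,180,000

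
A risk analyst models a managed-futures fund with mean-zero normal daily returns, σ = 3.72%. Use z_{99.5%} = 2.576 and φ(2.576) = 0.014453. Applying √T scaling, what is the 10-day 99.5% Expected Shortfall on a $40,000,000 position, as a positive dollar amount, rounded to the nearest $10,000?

σ_{10d} = 3.72% × √10 = 11.764%.
ES multiplier = φ(z)/(1−α) = 0.014453/0.005 = 2.891.
ES = 11.764% × 2.891 = 34.010%; on $40,000,000: $13,604,000.

$13,600,000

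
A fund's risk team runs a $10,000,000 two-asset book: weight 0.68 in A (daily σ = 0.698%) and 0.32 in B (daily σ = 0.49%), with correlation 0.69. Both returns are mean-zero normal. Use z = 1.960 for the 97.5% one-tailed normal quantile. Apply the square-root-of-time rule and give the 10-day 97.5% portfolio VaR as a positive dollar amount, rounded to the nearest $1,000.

σ_p = √(0.68²·0.698² + 0.32²·0.49² + 2·0.69·0.68·0.32·0.698·0.49) = 0.594%.
σ_{10d} = 0.594% × √10 = 1.878%.
VaR = 1.960 × 1.878% = 3.681%; on $10,000,000 that is $368,100.

$368,000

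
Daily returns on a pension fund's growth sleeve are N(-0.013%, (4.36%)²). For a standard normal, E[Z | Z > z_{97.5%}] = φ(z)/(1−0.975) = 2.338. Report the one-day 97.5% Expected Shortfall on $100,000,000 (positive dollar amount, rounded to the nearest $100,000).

$10,200,000

ES = −(-0.013%) + 4.36% × 2.338 = 10.207%.
On $100,000,000: 0.10207 × $100,000,000 = $10,207,000.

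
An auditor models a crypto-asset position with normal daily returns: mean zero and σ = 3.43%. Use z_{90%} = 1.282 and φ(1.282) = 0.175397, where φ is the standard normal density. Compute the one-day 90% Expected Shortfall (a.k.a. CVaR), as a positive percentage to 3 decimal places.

6.016%

Tail multiplier: φ(z)/(1−α) = 0.175397 / 0.1 = 1.754.
ES = 3.43% × 1.754 = 6.016%.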